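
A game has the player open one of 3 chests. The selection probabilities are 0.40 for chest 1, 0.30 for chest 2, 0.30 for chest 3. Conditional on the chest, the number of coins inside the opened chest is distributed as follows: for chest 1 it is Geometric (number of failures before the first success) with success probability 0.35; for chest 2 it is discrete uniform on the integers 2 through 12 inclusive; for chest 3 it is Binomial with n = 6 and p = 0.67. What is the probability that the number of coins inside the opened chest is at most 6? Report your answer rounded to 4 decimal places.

Conditional on each chest, P(X ≤ 6): 1: 0.950978; 2: 0.454545; 3: 1.
By total probability, P(X ≤ 6) = 0.4·0.950978 + 0.3·0.454545 + 0.3·1 = 0.816755.

0.8168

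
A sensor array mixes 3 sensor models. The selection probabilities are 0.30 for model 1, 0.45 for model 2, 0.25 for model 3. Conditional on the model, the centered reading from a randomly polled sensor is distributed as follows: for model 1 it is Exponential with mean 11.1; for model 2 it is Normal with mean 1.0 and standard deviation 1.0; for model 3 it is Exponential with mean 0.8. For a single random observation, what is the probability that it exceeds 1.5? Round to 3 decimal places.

Conditional on each model, P(X > 1.5): 1: 0.873598; 2: 0.308538; 3: 0.153355.
By total probability, P(X > 1.5) = 0.3·0.873598 + 0.45·0.308538 + 0.25·0.153355 = 0.43926.

0.439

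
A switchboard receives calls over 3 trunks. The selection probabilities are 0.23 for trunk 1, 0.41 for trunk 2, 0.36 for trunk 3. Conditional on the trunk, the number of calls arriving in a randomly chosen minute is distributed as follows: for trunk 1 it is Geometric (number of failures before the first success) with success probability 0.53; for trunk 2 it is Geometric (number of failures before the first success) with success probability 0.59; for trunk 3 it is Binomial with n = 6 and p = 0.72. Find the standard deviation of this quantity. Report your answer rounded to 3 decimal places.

Per component, 1: μ=0.886792, E[X²]=2.45959; 2: μ=0.694915, E[X²]=1.66073; 3: μ=4.32, E[X²]=19.872.
E[X] = 0.23·0.886792 + 0.41·0.694915 + 0.36·4.32 = 2.04408.
E[X²] = 0.23·2.45959 + 0.41·1.66073 + 0.36·19.872 = 8.40053.
Var(X) = E[X²] − (E[X])² = 8.40053 − 4.17825 = 4.22227.
SD(X) = √4.22227 = 2.05482.

2.055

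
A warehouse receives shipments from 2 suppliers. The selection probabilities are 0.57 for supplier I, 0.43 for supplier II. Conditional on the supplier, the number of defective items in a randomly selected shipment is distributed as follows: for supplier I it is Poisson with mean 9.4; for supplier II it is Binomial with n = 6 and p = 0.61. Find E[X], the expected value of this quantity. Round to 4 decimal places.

6.9318

Component means — I: 9.4; II: 3.66.
E[X] = 0.57·9.4 + 0.43·3.66 = 6.9318.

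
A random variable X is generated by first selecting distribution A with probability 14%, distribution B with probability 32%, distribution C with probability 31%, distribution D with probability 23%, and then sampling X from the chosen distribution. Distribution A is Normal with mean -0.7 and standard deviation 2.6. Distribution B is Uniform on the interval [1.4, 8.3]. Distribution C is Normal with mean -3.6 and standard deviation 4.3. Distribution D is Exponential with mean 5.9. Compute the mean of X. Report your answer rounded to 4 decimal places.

1.6950

Component means — A: -0.7; B: 4.85; C: -3.6; D: 5.9.
E[X] = 0.14·-0.7 + 0.32·4.85 + 0.31·-3.6 + 0.23·5.9 = 1.695.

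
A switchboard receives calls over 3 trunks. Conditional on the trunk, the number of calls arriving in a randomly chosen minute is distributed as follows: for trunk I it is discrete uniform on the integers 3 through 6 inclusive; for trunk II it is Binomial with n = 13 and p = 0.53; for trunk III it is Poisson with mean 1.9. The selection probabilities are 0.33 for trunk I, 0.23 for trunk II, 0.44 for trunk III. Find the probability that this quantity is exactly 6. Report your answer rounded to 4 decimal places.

0.1311

Conditional on each trunk, P(X = 6): I: 0.25; II: 0.192689; III: 0.00977304.
By total probability, P(X = 6) = 0.33·0.25 + 0.23·0.192689 + 0.44·0.00977304 = 0.131119.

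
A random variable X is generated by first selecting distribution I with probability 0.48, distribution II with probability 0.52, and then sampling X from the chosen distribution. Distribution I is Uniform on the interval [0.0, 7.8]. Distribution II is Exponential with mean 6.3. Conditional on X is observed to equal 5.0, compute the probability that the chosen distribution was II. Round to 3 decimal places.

Likelihoods f(5.0 | ·): I: 0.128205; II: 0.0717763.
Posterior ∝ prior × likelihood. Numerator for II: 0.52·0.0717763 = 0.0373237.
Normalizing constant: 0.48·0.128205 + 0.52·0.0717763 = 0.0988622.
P(II | observation) = 0.0373237 / 0.0988622 = 0.377533.

0.378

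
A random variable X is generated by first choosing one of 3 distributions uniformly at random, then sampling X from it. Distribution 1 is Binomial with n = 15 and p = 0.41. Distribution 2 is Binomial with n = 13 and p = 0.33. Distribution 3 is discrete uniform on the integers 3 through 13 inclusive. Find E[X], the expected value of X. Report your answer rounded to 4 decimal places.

6.1467

Component means — 1: 6.15; 2: 4.29; 3: 8.
E[X] = 0.333333·6.15 + 0.333333·4.29 + 0.333333·8 = 6.14667.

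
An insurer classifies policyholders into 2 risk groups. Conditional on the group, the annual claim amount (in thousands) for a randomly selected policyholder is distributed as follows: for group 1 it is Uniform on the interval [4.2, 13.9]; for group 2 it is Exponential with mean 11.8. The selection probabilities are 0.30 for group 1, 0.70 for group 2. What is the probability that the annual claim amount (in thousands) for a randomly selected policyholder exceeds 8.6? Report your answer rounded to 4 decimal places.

Conditional on each group, P(X > 8.6): 1: 0.546392; 2: 0.482481.
By total probability, P(X > 8.6) = 0.3·0.546392 + 0.7·0.482481 = 0.501654.

0.5017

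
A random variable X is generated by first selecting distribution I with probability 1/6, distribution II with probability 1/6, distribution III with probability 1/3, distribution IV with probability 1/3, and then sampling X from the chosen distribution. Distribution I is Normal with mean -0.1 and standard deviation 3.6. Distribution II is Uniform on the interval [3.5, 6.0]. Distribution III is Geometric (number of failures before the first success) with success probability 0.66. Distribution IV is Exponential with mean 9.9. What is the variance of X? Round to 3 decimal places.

Per component, I: μ=-0.1, E[X²]=12.97; II: μ=4.75, E[X²]=23.0833; III: μ=0.515152, E[X²]=1.04591; IV: μ=9.9, E[X²]=196.02.
E[X] = 0.166667·-0.1 + 0.166667·4.75 + 0.333333·0.515152 + 0.333333·9.9 = 4.24672.
E[X²] = 0.166667·12.97 + 0.166667·23.0833 + 0.333333·1.04591 + 0.333333·196.02 = 71.6975.
Var(X) = E[X²] − (E[X])² = 71.6975 − 18.0346 = 53.6629.

53.663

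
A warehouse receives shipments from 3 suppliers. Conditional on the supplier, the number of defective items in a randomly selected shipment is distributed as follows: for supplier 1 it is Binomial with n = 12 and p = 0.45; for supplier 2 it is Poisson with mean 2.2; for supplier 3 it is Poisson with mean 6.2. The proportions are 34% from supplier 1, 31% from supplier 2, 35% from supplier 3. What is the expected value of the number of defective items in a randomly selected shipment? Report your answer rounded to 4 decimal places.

4.6880

Component means — 1: 5.4; 2: 2.2; 3: 6.2.
E[X] = 0.34·5.4 + 0.31·2.2 + 0.35·6.2 = 4.688.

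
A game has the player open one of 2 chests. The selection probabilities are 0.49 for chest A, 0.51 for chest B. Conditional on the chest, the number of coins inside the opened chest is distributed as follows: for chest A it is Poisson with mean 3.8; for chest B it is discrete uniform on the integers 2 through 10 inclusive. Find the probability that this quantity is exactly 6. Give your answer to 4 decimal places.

Conditional on each chest, P(X = 6): A: 0.0935513; B: 0.111111.
By total probability, P(X = 6) = 0.49·0.0935513 + 0.51·0.111111 = 0.102507.

0.1025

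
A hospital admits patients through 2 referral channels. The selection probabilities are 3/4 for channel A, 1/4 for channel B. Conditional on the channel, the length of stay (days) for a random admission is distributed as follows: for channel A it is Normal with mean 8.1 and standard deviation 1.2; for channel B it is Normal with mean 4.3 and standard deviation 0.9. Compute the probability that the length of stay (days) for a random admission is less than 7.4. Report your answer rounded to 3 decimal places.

0.460

Conditional on each channel, P(X < 7.4): A: 0.279834; B: 0.999714.
By total probability, P(X < 7.4) = 0.75·0.279834 + 0.25·0.999714 = 0.459804.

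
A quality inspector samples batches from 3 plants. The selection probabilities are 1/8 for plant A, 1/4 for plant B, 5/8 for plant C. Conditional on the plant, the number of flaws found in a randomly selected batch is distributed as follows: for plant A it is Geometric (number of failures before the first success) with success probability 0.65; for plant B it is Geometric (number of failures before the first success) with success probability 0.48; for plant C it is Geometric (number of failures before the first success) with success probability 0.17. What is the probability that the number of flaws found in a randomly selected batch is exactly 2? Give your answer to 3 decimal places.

Conditional on each plant, P(X = 2): A: 0.079625; B: 0.129792; C: 0.117113.
By total probability, P(X = 2) = 0.125·0.079625 + 0.25·0.129792 + 0.625·0.117113 = 0.115597.

0.116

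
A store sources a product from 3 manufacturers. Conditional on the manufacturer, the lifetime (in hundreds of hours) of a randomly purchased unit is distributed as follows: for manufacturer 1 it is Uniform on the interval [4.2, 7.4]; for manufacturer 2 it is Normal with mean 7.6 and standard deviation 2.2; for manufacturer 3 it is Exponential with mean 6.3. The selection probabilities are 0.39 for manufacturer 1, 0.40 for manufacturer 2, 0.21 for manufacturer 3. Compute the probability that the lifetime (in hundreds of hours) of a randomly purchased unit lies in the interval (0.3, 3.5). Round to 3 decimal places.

Conditional on each manufacturer, P(0.3 < X < 3.5): 1: 0; 2: 0.0307334; 3: 0.379744.
By total probability, P(0.3 < X < 3.5) = 0.39·0 + 0.4·0.0307334 + 0.21·0.379744 = 0.0920395.

0.092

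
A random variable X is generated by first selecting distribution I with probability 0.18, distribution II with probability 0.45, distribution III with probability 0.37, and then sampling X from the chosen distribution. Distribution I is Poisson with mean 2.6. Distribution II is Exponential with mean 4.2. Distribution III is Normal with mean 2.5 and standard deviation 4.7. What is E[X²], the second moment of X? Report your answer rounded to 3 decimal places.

28.047

For each component E[X²] = Var + (mean)², giving I: 9.36; II: 35.28; III: 28.34.
Overall E[X²] = 0.18·9.36 + 0.45·35.28 + 0.37·28.34 = 28.0466.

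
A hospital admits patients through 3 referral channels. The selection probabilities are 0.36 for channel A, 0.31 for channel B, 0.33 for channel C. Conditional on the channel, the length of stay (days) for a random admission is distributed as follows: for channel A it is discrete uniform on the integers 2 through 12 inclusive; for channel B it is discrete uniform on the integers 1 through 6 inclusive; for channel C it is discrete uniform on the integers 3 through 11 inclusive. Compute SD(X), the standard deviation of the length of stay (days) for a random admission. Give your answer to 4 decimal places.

3.0536

Per component, A: μ=7, E[X²]=59; B: μ=3.5, E[X²]=15.1667; C: μ=7, E[X²]=55.6667.
E[X] = 0.36·7 + 0.31·3.5 + 0.33·7 = 5.915.
E[X²] = 0.36·59 + 0.31·15.1667 + 0.33·55.6667 = 44.3117.
Var(X) = E[X²] − (E[X])² = 44.3117 − 34.9872 = 9.32444.
SD(X) = √9.32444 = 3.05359.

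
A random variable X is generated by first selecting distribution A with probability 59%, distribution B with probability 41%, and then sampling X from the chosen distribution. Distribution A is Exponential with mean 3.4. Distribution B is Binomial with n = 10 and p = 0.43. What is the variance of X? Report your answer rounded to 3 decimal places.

Per component, A: μ=3.4, E[X²]=23.12; B: μ=4.3, E[X²]=20.941.
E[X] = 0.59·3.4 + 0.41·4.3 = 3.769.
E[X²] = 0.59·23.12 + 0.41·20.941 = 22.2266.
Var(X) = E[X²] − (E[X])² = 22.2266 − 14.2054 = 8.02125.

8.021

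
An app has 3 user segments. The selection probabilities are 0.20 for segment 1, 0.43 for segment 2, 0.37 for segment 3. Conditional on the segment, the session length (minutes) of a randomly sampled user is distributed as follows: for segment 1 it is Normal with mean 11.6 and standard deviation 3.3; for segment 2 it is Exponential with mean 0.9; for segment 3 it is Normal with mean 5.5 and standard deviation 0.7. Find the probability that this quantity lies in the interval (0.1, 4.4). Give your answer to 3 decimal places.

Conditional on each segment, P(0.1 < X < 4.4): 1: 0.0143153; 2: 0.88731; 3: 0.0580416.
By total probability, P(0.1 < X < 4.4) = 0.2·0.0143153 + 0.43·0.88731 + 0.37·0.0580416 = 0.405882.

0.406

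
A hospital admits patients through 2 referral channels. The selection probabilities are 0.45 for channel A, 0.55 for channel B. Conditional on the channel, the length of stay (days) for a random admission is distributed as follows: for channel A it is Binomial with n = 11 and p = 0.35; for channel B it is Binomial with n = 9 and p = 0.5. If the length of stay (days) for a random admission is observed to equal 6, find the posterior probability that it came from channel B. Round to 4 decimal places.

Likelihoods P(X=6 | ·): A: 0.098541; B: 0.164062.
Posterior ∝ prior × likelihood. Numerator for B: 0.55·0.164062 = 0.0902344.
Normalizing constant: 0.45·0.098541 + 0.55·0.164062 = 0.134578.
P(B | observation) = 0.0902344 / 0.134578 = 0.6705.

0.6705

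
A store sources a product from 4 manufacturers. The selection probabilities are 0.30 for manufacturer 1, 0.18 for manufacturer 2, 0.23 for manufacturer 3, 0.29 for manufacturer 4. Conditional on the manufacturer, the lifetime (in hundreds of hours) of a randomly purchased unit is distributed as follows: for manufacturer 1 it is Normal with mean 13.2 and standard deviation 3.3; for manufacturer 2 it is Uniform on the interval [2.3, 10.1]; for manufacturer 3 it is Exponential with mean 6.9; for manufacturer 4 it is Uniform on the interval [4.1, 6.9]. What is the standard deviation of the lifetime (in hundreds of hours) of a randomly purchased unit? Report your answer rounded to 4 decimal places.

5.1028

Per component, 1: μ=13.2, E[X²]=185.13; 2: μ=6.2, E[X²]=43.51; 3: μ=6.9, E[X²]=95.22; 4: μ=5.5, E[X²]=30.9033.
E[X] = 0.3·13.2 + 0.18·6.2 + 0.23·6.9 + 0.29·5.5 = 8.258.
E[X²] = 0.3·185.13 + 0.18·43.51 + 0.23·95.22 + 0.29·30.9033 = 94.2334.
Var(X) = E[X²] − (E[X])² = 94.2334 − 68.1946 = 26.0388.
SD(X) = √26.0388 = 5.10282.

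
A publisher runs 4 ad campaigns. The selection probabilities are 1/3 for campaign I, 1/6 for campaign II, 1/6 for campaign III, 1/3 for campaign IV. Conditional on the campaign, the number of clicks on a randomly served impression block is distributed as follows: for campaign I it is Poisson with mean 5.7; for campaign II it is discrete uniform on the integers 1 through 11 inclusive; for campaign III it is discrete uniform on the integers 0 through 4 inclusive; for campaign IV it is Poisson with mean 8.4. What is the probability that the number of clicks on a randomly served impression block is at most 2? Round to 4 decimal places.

0.1592

Conditional on each campaign, P(X ≤ 2): I: 0.0767732; II: 0.181818; III: 0.6; IV: 0.0100471.
By total probability, P(X ≤ 2) = 0.333333·0.0767732 + 0.166667·0.181818 + 0.166667·0.6 + 0.333333·0.0100471 = 0.159243.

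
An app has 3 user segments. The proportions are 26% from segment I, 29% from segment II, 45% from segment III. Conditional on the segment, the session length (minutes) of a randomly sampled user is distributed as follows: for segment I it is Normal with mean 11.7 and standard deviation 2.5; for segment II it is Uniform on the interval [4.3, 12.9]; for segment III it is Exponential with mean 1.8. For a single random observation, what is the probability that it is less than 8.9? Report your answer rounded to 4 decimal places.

Conditional on each segment, P(X < 8.9): I: 0.131357; II: 0.534884; III: 0.992877.
By total probability, P(X < 8.9) = 0.26·0.131357 + 0.29·0.534884 + 0.45·0.992877 = 0.636064.

0.6361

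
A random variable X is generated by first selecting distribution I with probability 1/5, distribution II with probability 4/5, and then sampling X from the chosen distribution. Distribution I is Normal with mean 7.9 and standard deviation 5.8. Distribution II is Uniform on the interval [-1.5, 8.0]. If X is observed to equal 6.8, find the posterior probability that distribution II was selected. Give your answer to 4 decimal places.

Likelihoods f(6.8 | ·): I: 0.0675572; II: 0.105263.
Posterior ∝ prior × likelihood. Numerator for II: 0.8·0.105263 = 0.0842105.
Normalizing constant: 0.2·0.0675572 + 0.8·0.105263 = 0.097722.
P(II | observation) = 0.0842105 / 0.097722 = 0.861736.

0.8617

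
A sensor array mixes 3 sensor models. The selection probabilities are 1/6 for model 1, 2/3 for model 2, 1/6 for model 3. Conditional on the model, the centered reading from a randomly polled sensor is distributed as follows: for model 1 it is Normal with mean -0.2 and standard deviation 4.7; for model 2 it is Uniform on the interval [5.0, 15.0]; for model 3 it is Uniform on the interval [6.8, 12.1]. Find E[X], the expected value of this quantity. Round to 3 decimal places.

Component means — 1: -0.2; 2: 10; 3: 9.45.
E[X] = 0.166667·-0.2 + 0.666667·10 + 0.166667·9.45 = 8.20833.

8.208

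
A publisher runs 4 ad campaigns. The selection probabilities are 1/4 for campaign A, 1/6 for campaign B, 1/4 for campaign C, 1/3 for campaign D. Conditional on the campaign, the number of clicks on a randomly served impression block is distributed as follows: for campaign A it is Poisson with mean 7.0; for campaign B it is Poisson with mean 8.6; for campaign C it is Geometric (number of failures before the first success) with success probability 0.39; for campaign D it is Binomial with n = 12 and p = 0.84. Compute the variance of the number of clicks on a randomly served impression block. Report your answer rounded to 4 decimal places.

15.6953

Per component, A: μ=7, E[X²]=56; B: μ=8.6, E[X²]=82.56; C: μ=1.5641, E[X²]=6.45694; D: μ=10.08, E[X²]=103.219.
E[X] = 0.25·7 + 0.166667·8.6 + 0.25·1.5641 + 0.333333·10.08 = 6.93436.
E[X²] = 0.25·56 + 0.166667·82.56 + 0.25·6.45694 + 0.333333·103.219 = 63.7806.
Var(X) = E[X²] − (E[X])² = 63.7806 − 48.0853 = 15.6953.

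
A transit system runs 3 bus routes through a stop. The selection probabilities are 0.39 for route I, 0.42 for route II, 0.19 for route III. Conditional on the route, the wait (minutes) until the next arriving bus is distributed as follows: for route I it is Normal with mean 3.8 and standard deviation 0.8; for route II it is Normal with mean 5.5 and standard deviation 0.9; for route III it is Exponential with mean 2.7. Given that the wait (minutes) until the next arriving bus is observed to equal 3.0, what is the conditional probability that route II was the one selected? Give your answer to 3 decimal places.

Likelihoods f(3.0 | ·): I: 0.302463; II: 0.00935726; III: 0.121923.
Posterior ∝ prior × likelihood. Numerator for II: 0.42·0.00935726 = 0.00393005.
Normalizing constant: 0.39·0.302463 + 0.42·0.00935726 + 0.19·0.121923 = 0.145056.
P(II | observation) = 0.00393005 / 0.145056 = 0.0270933.

0.027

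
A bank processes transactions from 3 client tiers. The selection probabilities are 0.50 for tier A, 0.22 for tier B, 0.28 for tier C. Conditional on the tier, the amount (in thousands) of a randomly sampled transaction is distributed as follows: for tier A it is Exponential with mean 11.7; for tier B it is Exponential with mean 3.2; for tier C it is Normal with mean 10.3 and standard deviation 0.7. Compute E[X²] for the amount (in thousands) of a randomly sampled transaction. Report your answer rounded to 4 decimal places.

For each component E[X²] = Var + (mean)², giving A: 273.78; B: 20.48; C: 106.58.
Overall E[X²] = 0.5·273.78 + 0.22·20.48 + 0.28·106.58 = 171.238.

171.2380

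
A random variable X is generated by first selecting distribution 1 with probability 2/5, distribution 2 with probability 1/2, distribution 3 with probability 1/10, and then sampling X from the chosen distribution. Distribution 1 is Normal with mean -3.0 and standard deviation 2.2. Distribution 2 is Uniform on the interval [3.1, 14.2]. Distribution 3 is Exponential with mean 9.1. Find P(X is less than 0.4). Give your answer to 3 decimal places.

0.380

Conditional on each component, P(X < 0.4): 1: 0.938882; 2: 0; 3: 0.043004.
By total probability, P(X < 0.4) = 0.4·0.938882 + 0.5·0 + 0.1·0.043004 = 0.379853.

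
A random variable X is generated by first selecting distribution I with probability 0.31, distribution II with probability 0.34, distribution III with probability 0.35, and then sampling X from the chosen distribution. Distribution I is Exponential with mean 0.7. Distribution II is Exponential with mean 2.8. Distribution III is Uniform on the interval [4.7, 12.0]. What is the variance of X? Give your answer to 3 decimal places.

Per component, I: μ=0.7, E[X²]=0.98; II: μ=2.8, E[X²]=15.68; III: μ=8.35, E[X²]=74.1633.
E[X] = 0.31·0.7 + 0.34·2.8 + 0.35·8.35 = 4.0915.
E[X²] = 0.31·0.98 + 0.34·15.68 + 0.35·74.1633 = 31.5922.
Var(X) = E[X²] − (E[X])² = 31.5922 − 16.7404 = 14.8518.

14.852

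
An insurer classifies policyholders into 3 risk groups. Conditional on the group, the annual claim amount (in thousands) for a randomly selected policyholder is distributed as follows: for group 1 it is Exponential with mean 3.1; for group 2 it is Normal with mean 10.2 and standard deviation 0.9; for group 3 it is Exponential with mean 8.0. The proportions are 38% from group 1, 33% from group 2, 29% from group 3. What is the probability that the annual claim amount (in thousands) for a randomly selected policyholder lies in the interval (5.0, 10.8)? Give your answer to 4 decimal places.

Conditional on each group, P(5.0 < X < 10.8): 1: 0.16862; 2: 0.747507; 3: 0.276021.
By total probability, P(5.0 < X < 10.8) = 0.38·0.16862 + 0.33·0.747507 + 0.29·0.276021 = 0.390799.

0.3908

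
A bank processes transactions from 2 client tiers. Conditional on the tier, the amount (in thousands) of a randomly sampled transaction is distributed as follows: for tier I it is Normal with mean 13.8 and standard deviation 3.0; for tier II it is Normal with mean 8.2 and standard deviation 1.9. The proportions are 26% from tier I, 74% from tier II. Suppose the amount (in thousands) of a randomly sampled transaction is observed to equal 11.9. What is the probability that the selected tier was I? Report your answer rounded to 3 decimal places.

0.548

Likelihoods f(11.9 | ·): I: 0.108815; II: 0.0315269.
Posterior ∝ prior × likelihood. Numerator for I: 0.26·0.108815 = 0.0282919.
Normalizing constant: 0.26·0.108815 + 0.74·0.0315269 = 0.0516218.
P(I | observation) = 0.0282919 / 0.0516218 = 0.548061.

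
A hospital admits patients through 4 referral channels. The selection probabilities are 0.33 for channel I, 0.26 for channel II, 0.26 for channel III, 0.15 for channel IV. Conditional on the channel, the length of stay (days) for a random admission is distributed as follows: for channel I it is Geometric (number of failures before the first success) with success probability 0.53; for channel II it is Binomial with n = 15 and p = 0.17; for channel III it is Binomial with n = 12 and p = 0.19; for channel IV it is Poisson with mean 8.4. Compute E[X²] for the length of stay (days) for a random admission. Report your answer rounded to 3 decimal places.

16.728

For each component E[X²] = Var + (mean)², giving I: 2.45959; II: 8.619; III: 7.0452; IV: 78.96.
Overall E[X²] = 0.33·2.45959 + 0.26·8.619 + 0.26·7.0452 + 0.15·78.96 = 16.7284.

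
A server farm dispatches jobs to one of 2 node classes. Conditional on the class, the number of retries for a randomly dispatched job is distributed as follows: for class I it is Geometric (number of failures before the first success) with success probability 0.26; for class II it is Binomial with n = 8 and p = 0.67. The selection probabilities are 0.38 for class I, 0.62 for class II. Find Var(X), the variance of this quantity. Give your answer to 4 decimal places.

Per component, I: μ=2.84615, E[X²]=19.0473; II: μ=5.36, E[X²]=30.4984.
E[X] = 0.38·2.84615 + 0.62·5.36 = 4.40474.
E[X²] = 0.38·19.0473 + 0.62·30.4984 = 26.147.
Var(X) = E[X²] − (E[X])² = 26.147 − 19.4017 = 6.74528.

6.7453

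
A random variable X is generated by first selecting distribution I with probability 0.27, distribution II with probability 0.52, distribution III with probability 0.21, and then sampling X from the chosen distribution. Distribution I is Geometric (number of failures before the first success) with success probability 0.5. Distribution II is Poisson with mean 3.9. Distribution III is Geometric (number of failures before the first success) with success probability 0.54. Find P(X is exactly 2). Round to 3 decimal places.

Conditional on each component, P(X = 2): I: 0.125; II: 0.15394; III: 0.114264.
By total probability, P(X = 2) = 0.27·0.125 + 0.52·0.15394 + 0.21·0.114264 = 0.137794.

0.138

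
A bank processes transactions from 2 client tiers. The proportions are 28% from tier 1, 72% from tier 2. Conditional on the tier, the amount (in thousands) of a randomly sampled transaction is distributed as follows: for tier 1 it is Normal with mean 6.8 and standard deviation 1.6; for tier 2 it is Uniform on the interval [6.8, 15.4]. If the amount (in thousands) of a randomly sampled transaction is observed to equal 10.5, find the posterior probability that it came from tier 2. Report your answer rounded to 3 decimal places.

Likelihoods f(10.5 | ·): 1: 0.0172013; 2: 0.116279.
Posterior ∝ prior × likelihood. Numerator for 2: 0.72·0.116279 = 0.0837209.
Normalizing constant: 0.28·0.0172013 + 0.72·0.116279 = 0.0885373.
P(2 | observation) = 0.0837209 / 0.0885373 = 0.945601.

0.946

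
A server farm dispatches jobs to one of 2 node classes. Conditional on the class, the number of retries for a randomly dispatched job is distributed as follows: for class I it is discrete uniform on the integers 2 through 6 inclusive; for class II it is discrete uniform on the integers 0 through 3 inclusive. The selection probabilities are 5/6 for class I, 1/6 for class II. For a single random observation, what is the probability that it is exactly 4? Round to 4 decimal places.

Conditional on each class, P(X = 4): I: 0.2; II: 0.
By total probability, P(X = 4) = 0.833333·0.2 + 0.166667·0 = 0.166667.

0.1667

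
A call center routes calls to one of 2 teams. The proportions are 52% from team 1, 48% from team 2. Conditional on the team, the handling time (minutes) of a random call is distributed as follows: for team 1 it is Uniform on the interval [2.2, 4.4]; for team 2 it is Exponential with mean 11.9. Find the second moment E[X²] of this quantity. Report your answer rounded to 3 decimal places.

For each component E[X²] = Var + (mean)², giving 1: 11.2933; 2: 283.22.
Overall E[X²] = 0.52·11.2933 + 0.48·283.22 = 141.818.

141.818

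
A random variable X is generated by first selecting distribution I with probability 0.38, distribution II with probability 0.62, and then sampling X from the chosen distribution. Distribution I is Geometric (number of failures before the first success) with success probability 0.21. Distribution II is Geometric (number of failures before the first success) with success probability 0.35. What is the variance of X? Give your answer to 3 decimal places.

10.952

Per component, I: μ=3.7619, E[X²]=32.0658; II: μ=1.85714, E[X²]=8.7551.
E[X] = 0.38·3.7619 + 0.62·1.85714 = 2.58095.
E[X²] = 0.38·32.0658 + 0.62·8.7551 = 17.6132.
Var(X) = E[X²] − (E[X])² = 17.6132 − 6.66132 = 10.9518.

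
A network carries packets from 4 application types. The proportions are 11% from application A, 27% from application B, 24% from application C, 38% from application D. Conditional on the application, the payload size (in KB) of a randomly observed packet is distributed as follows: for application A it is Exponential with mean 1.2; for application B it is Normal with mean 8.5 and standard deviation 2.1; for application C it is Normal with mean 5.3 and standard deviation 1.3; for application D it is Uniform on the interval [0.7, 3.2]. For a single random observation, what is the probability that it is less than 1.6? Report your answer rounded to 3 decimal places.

Conditional on each application, P(X < 1.6): A: 0.736403; B: 0.000508621; C: 0.00221254; D: 0.36.
By total probability, P(X < 1.6) = 0.11·0.736403 + 0.27·0.000508621 + 0.24·0.00221254 + 0.38·0.36 = 0.218473.

0.218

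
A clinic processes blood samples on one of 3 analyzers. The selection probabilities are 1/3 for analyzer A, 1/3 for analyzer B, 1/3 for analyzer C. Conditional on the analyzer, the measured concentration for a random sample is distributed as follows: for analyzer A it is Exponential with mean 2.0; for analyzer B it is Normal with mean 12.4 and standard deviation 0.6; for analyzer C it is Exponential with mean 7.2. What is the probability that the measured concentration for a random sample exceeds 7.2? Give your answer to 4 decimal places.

0.4651

Conditional on each analyzer, P(X > 7.2): A: 0.0273237; B: 1; C: 0.367879.
By total probability, P(X > 7.2) = 0.333333·0.0273237 + 0.333333·1 + 0.333333·0.367879 = 0.465068.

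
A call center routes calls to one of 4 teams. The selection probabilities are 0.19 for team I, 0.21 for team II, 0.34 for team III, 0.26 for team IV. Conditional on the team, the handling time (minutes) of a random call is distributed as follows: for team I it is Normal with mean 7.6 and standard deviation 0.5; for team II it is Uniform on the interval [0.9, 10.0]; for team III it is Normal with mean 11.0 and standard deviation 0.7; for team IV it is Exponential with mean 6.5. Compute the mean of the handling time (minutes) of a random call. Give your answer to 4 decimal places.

Component means — I: 7.6; II: 5.45; III: 11; IV: 6.5.
E[X] = 0.19·7.6 + 0.21·5.45 + 0.34·11 + 0.26·6.5 = 8.0185.

8.0185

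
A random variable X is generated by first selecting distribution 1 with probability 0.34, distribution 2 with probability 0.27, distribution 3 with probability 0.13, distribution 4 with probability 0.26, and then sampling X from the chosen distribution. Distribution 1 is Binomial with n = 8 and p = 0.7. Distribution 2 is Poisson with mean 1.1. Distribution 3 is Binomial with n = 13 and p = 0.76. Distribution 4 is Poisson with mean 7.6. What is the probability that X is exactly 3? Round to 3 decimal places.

0.045

Conditional on each component, P(X = 3): 1: 0.0466754; 2: 0.0738419; 3: 7.96011e-05; 4: 0.0366144.
By total probability, P(X = 3) = 0.34·0.0466754 + 0.27·0.0738419 + 0.13·7.96011e-05 + 0.26·0.0366144 = 0.045337.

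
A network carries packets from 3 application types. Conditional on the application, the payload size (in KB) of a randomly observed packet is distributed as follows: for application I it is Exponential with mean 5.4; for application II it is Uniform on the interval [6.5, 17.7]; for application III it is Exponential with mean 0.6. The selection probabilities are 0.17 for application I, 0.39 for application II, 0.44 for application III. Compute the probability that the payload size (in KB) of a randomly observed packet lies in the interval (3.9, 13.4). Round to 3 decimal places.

Conditional on each application, P(3.9 < X < 13.4): I: 0.402053; II: 0.616071; III: 0.00150344.
By total probability, P(3.9 < X < 13.4) = 0.17·0.402053 + 0.39·0.616071 + 0.44·0.00150344 = 0.309278.

0.309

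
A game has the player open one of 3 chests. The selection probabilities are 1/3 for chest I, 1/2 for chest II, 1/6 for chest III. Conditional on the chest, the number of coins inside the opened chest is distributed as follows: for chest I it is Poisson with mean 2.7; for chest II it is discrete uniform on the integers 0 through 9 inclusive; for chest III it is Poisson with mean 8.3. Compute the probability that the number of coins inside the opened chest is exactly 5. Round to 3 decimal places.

Conditional on each chest, P(X = 5): I: 0.0803605; II: 0.1; III: 0.0815765.
By total probability, P(X = 5) = 0.333333·0.0803605 + 0.5·0.1 + 0.166667·0.0815765 = 0.0903829.

0.090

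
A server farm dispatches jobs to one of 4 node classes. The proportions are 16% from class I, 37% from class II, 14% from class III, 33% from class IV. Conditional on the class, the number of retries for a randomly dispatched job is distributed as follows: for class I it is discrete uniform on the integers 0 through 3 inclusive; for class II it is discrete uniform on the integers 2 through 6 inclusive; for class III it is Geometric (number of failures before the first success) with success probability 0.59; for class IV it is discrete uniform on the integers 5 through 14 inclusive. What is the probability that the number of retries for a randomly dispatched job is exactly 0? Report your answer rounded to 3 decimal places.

Conditional on each class, P(X = 0): I: 0.25; II: 0; III: 0.59; IV: 0.
By total probability, P(X = 0) = 0.16·0.25 + 0.37·0 + 0.14·0.59 + 0.33·0 = 0.1226.

0.123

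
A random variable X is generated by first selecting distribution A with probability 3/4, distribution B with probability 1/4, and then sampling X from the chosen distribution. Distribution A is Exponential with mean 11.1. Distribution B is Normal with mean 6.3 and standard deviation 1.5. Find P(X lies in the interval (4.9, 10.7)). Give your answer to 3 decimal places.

0.402

Conditional on each component, P(4.9 < X < 10.7): A: 0.261731; B: 0.822999.
By total probability, P(4.9 < X < 10.7) = 0.75·0.261731 + 0.25·0.822999 = 0.402048.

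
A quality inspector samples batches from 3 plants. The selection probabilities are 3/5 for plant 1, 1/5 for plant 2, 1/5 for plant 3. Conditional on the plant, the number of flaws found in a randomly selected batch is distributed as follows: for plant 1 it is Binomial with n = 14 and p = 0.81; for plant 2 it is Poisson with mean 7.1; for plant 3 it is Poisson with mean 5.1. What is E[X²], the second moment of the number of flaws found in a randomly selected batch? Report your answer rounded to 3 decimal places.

For each component E[X²] = Var + (mean)², giving 1: 130.75; 2: 57.51; 3: 31.11.
Overall E[X²] = 0.6·130.75 + 0.2·57.51 + 0.2·31.11 = 96.1741.

96.174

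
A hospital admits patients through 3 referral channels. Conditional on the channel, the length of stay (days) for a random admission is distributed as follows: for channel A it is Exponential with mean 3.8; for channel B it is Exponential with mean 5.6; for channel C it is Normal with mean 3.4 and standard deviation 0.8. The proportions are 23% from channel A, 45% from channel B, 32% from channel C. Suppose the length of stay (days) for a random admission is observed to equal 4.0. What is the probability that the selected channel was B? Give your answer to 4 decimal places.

Likelihoods f(4.0 | ·): A: 0.0918469; B: 0.0874182; C: 0.376422.
Posterior ∝ prior × likelihood. Numerator for B: 0.45·0.0874182 = 0.0393382.
Normalizing constant: 0.23·0.0918469 + 0.45·0.0874182 + 0.32·0.376422 = 0.180918.
P(B | observation) = 0.0393382 / 0.180918 = 0.217437.

0.2174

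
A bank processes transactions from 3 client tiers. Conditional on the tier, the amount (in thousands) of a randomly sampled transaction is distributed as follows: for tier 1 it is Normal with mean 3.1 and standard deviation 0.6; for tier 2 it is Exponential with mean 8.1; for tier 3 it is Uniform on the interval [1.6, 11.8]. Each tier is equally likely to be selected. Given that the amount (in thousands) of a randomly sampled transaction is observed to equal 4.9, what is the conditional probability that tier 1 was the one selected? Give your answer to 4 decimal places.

Likelihoods f(4.9 | ·): 1: 0.00738641; 2: 0.0674208; 3: 0.0980392.
Posterior ∝ prior × likelihood. Numerator for 1: 0.333333·0.00738641 = 0.00246214.
Normalizing constant: 0.333333·0.00738641 + 0.333333·0.0674208 + 0.333333·0.0980392 = 0.0576155.
P(1 | observation) = 0.00246214 / 0.0576155 = 0.042734.

0.0427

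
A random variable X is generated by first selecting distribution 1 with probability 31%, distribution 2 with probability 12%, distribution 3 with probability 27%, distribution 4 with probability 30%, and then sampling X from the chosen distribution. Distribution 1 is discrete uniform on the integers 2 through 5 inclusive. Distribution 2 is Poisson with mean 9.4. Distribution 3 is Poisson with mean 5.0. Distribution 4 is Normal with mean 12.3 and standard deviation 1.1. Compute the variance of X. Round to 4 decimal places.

Per component, 1: μ=3.5, E[X²]=13.5; 2: μ=9.4, E[X²]=97.76; 3: μ=5, E[X²]=30; 4: μ=12.3, E[X²]=152.5.
E[X] = 0.31·3.5 + 0.12·9.4 + 0.27·5 + 0.3·12.3 = 7.253.
E[X²] = 0.31·13.5 + 0.12·97.76 + 0.27·30 + 0.3·152.5 = 69.7662.
Var(X) = E[X²] − (E[X])² = 69.7662 − 52.606 = 17.1602.

17.1602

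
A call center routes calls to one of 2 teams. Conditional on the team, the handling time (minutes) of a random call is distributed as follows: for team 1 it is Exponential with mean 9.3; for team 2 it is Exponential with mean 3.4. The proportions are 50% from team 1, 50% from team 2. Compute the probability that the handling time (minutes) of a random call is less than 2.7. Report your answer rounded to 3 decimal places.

Conditional on each team, P(X < 2.7): 1: 0.251978; 2: 0.54802.
By total probability, P(X < 2.7) = 0.5·0.251978 + 0.5·0.54802 = 0.399999.

0.400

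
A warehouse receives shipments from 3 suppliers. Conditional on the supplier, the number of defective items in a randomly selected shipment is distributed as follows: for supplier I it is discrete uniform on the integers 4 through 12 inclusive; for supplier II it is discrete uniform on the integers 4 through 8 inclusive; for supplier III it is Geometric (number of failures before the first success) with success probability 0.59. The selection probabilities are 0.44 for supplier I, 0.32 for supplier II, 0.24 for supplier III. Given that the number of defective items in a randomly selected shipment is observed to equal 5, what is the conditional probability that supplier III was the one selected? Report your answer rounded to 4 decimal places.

0.0143

Likelihoods P(X=5 | ·): I: 0.111111; II: 0.2; III: 0.00683552.
Posterior ∝ prior × likelihood. Numerator for III: 0.24·0.00683552 = 0.00164052.
Normalizing constant: 0.44·0.111111 + 0.32·0.2 + 0.24·0.00683552 = 0.114529.
P(III | observation) = 0.00164052 / 0.114529 = 0.014324.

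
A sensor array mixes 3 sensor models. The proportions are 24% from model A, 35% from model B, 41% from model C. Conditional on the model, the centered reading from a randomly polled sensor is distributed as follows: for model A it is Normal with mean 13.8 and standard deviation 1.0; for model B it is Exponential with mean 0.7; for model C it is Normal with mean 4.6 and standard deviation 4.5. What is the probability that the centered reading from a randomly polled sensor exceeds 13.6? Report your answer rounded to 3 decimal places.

Conditional on each model, P(X > 13.6): A: 0.57926; B: 3.64988e-09; C: 0.0227501.
By total probability, P(X > 13.6) = 0.24·0.57926 + 0.35·3.64988e-09 + 0.41·0.0227501 = 0.14835.

0.148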